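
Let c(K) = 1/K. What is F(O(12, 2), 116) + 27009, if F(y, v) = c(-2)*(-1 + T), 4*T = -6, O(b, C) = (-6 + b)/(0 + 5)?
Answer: 108041/4 ≈ 27010.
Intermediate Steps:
O(b, C) = -6/5 + b/5 (O(b, C) = (-6 + b)/5 = (-6 + b)*(⅕) = -6/5 + b/5)
T = -3/2 (T = (¼)*(-6) = -3/2 ≈ -1.5000)
F(y, v) = 5/4 (F(y, v) = (-1 - 3/2)/(-2) = -½*(-5/2) = 5/4)
F(O(12, 2), 116) + 27009 = 5/4 + 27009 = 108041/4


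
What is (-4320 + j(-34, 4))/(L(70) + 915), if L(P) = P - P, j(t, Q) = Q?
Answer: -4316/915 ≈ -4.7169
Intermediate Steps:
L(P) = 0
(-4320 + j(-34, 4))/(L(70) + 915) = (-4320 + 4)/(0 + 915) = -4316/915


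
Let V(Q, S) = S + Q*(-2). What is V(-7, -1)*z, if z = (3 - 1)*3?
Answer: 78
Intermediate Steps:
V(Q, S) = S - 2*Q
z = 6 (z = 2*3 = 6)
V(-7, -1)*z = (-1 - 2*(-7))*6 = (-1 + 14)*6 = 13*6 = 78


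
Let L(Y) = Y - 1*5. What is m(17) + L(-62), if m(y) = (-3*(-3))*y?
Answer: 86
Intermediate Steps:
L(Y) = -5 + Y (L(Y) = Y - 5 = -5 + Y)
m(y) = 9*y
m(17) + L(-62) = 9*17 + (-5 - 62) = 153 - 67 = 86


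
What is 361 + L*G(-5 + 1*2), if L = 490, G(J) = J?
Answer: -1109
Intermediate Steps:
361 + L*G(-5 + 1*2) = 361 + 490*(-5 + 1*2) = 361 + 490*(-5 + 2) = 361 + 490*(-3) = 361 - 1470 = -1109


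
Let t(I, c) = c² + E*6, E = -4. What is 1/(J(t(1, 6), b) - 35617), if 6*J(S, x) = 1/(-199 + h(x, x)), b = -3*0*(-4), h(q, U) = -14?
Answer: -1278/45518527 ≈ -2.8076e-5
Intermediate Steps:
t(I, c) = -24 + c² (t(I, c) = c² - 4*6 = c² - 24 = -24 + c²)
b = 0 (b = 0*(-4) = 0)
J(S, x) = -1/1278 (J(S, x) = 1/(6*(-199 - 14)) = (⅙)/(-213) = (⅙)*(-1/213) = -1/1278)
1/(J(t(1, 6), b) - 35617) = 1/(-1/1278 - 35617) = 1/(-45518527/1278) = -1278/45518527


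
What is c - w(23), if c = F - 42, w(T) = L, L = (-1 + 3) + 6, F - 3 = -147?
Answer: -194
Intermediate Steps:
F = -144 (F = 3 - 147 = -144)
L = 8 (L = 2 + 6 = 8)
w(T) = 8
c = -186 (c = -144 - 42 = -186)
c - w(23) = -186 - 1*8 = -186 - 8 = -194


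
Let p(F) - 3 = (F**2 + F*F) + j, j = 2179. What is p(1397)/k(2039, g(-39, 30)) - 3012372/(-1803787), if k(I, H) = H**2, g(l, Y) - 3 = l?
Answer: 293683907663/97404498 ≈ 3015.1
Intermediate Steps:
g(l, Y) = 3 + l
p(F) = 2182 + 2*F**2 (p(F) = 3 + ((F**2 + F*F) + 2179) = 3 + ((F**2 + F**2) + 2179) = 3 + (2*F**2 + 2179) = 3 + (2179 + 2*F**2) = 2182 + 2*F**2)
p(1397)/k(2039, g(-39, 30)) - 3012372/(-1803787) = (2182 + 2*1397**2)/((3 - 39)**2) - 3012372/(-1803787) = (2182 + 2*1951609)/((-36)**2) - 3012372*(-1/1803787) = (2182 + 3903218)/1296 + 3012372/1803787 = 3905400*(1/1296) + 3012372/1803787 = 162725/54 + 3012372/1803787 = 293683907663/97404498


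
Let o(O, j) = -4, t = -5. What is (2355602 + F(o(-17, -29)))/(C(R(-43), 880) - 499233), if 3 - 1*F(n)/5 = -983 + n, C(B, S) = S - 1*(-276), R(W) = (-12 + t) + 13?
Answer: -2360552/498077 ≈ -4.7393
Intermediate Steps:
R(W) = -4 (R(W) = (-12 - 5) + 13 = -17 + 13 = -4)
C(B, S) = 276 + S (C(B, S) = S + 276 = 276 + S)
F(n) = 4930 - 5*n (F(n) = 15 - 5*(-983 + n) = 15 + (4915 - 5*n) = 4930 - 5*n)
(2355602 + F(o(-17, -29)))/(C(R(-43), 880) - 499233) = (2355602 + (4930 - 5*(-4)))/((276 + 880) - 499233) = (2355602 + (4930 + 20))/(1156 - 499233) = (2355602 + 4950)/(-498077) = 2360552*(-1/498077) = -2360552/498077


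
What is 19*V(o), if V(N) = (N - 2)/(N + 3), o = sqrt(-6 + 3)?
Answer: -19/4 + 95*I*sqrt(3)/12 ≈ -4.75 + 13.712*I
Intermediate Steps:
o = I*sqrt(3) (o = sqrt(-3) = I*sqrt(3) ≈ 1.732*I)
V(N) = (-2 + N)/(3 + N)
19*V(o) = 19*((-2 + I*sqrt(3))/(3 + I*sqrt(3))) = 19*(-2 + I*sqrt(3))/(3 + I*sqrt(3))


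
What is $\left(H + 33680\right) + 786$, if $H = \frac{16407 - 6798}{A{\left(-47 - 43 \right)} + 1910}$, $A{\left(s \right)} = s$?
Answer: $\frac{62737729}{1820} \approx 34471.0$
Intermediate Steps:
$H = \frac{9609}{1820}$ ($H = \frac{16407 - 6798}{\left(-47 - 43\right) + 1910} = \frac{9609}{\left(-47 - 43\right) + 1910} = \frac{9609}{-90 + 1910} = \frac{9609}{1820} \approx 5.2797$)
$\left(H + 33680\right) + 786 = \left(\frac{9609}{1820} + 33680\right) + 786 = \frac{61307209}{1820} + 786 = \frac{62737729}{1820}$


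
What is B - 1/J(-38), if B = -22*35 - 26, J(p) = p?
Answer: -30247/38 ≈ -795.97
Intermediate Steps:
B = -796 (B = -770 - 26 = -796)
B - 1/J(-38) = -796 - 1/(-38) = -796 - 1*(-1/38) = -796 + 1/38 = -30247/38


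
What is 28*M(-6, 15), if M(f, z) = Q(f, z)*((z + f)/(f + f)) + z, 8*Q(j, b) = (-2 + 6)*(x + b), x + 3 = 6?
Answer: 231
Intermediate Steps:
x = 3 (x = -3 + 6 = 3)
Q(j, b) = 3/2 + b/2 (Q(j, b) = ((-2 + 6)*(3 + b))/8 = (4*(3 + b))/8 = (12 + 4*b)/8 = 3/2 + b/2)
M(f, z) = z + (3/2 + z/2)*(f + z)/(2*f) (M(f, z) = (3/2 + z/2)*((z + f)/(f + f)) + z = (3/2 + z/2)*((f + z)/((2*f))) + z = (3/2 + z/2)*((f + z)*(1/(2*f))) + z = (3/2 + z/2)*((f + z)/(2*f)) + z = (3/2 + z/2)*(f + z)/(2*f) + z = z + (3/2 + z/2)*(f + z)/(2*f))
28*M(-6, 15) = 28*((¼)*(-6*(3 + 5*15) + 15*(3 + 15))/(-6)) = 28*((¼)*(-⅙)*(-6*(3 + 75) + 15*18)) = 28*((¼)*(-⅙)*(-6*78 + 270)) = 28*((¼)*(-⅙)*(-468 + 270)) = 28*((¼)*(-⅙)*(-198)) = 28*(33/4) = 231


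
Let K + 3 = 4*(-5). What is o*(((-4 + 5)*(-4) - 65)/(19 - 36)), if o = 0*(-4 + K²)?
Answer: 0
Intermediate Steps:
K = -23 (K = -3 + 4*(-5) = -3 - 20 = -23)
o = 0 (o = 0*(-4 + (-23)²) = 0*(-4 + 529) = 0*525 = 0)
o*(((-4 + 5)*(-4) - 65)/(19 - 36)) = 0*(((-4 + 5)*(-4) - 65)/(19 - 36)) = 0*((1*(-4) - 65)/(-17)) = 0*((-4 - 65)*(-1/17)) = 0*(-69*(-1/17)) = 0*(69/17) = 0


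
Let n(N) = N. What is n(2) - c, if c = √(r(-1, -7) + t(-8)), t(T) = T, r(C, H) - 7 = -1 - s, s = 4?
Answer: 2 - I*√6 ≈ 2.0 - 2.4495*I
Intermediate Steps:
r(C, H) = 2 (r(C, H) = 7 + (-1 - 1*4) = 7 + (-1 - 4) = 7 - 5 = 2)
c = I*√6 (c = √(2 - 8) = √(-6) = I*√6 ≈ 2.4495*I)
n(2) - c = 2 - I*√6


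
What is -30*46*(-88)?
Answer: 121440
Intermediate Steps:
-30*46*(-88) = -1380*(-88) = 121440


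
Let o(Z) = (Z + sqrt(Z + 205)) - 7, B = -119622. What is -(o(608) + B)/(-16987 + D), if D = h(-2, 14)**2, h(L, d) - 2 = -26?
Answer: -119021/16411 + sqrt(813)/16411 ≈ -7.2508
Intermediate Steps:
o(Z) = -7 + Z + sqrt(205 + Z) (o(Z) = (Z + sqrt(205 + Z)) - 7 = -7 + Z + sqrt(205 + Z))
h(L, d) = -24 (h(L, d) = 2 - 26 = -24)
D = 576 (D = (-24)**2 = 576)
-(o(608) + B)/(-16987 + D) = -((-7 + 608 + sqrt(205 + 608)) - 119622)/(-16987 + 576) = -((-7 + 608 + sqrt(813)) - 119622)/(-16411) = -((601 + sqrt(813)) - 119622)*(-1)/16411 = -(-119021 + sqrt(813))*(-1)/16411 = -(119021/16411 - sqrt(813)/16411) = -119021/16411 + sqrt(813)/16411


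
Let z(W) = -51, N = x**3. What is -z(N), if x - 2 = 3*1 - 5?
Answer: 51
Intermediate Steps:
x = 0 (x = 2 + (3*1 - 5) = 2 + (3 - 5) = 2 - 2 = 0)
N = 0 (N = 0**3 = 0)
-z(N) = -1*(-51) = 51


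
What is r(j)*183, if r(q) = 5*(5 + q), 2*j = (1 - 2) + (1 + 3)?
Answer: 11895/2 ≈ 5947.5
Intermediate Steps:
j = 3/2 (j = ((1 - 2) + (1 + 3))/2 = (-1 + 4)/2 = (½)*3 = 3/2 ≈ 1.5000)
r(q) = 25 + 5*q
r(j)*183 = (25 + 5*(3/2))*183 = (25 + 15/2)*183 = (65/2)*183 = 11895/2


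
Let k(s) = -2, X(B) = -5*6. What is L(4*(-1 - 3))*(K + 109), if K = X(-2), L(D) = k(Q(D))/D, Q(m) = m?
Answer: 79/8 ≈ 9.8750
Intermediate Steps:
X(B) = -30
L(D) = -2/D
K = -30
L(4*(-1 - 3))*(K + 109) = (-2*1/(4*(-1 - 3)))*(-30 + 109) = -2/(4*(-4))*79 = -2/(-16)*79 = -2*(-1/16)*79 = (⅛)*79 = 79/8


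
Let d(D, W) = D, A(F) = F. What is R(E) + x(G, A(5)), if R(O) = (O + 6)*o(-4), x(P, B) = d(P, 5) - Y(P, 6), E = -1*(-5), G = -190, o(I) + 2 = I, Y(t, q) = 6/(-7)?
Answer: -1786/7 ≈ -255.14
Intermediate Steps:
Y(t, q) = -6/7 (Y(t, q) = 6*(-⅐) = -6/7)
o(I) = -2 + I
E = 5
x(P, B) = 6/7 + P (x(P, B) = P - 1*(-6/7) = P + 6/7 = 6/7 + P)
R(O) = -36 - 6*O (R(O) = (O + 6)*(-2 - 4) = (6 + O)*(-6) = -36 - 6*O)
R(E) + x(G, A(5)) = (-36 - 6*5) + (6/7 - 190) = (-36 - 30) - 1324/7 = -66 - 1324/7 = -1786/7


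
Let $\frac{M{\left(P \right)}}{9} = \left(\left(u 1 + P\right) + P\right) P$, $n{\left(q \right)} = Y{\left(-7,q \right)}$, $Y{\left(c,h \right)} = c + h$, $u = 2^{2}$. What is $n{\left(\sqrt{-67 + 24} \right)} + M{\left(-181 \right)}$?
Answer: $583175 + i \sqrt{43} \approx 5.8318 \cdot 10^{5} + 6.5574 i$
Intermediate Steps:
$u = 4$
$n{\left(q \right)} = -7 + q$
$M{\left(P \right)} = 9 P \left(4 + 2 P\right)$ ($M{\left(P \right)} = 9 \left(\left(4 \cdot 1 + P\right) + P\right) P = 9 \left(\left(4 + P\right) + P\right) P = 9 \left(4 + 2 P\right) P = 9 P \left(4 + 2 P\right)$)
$n{\left(\sqrt{-67 + 24} \right)} + M{\left(-181 \right)} = \left(-7 + \sqrt{-67 + 24}\right) + 18 \left(-181\right) \left(2 - 181\right) = \left(-7 + \sqrt{-43}\right) + 18 \left(-181\right) \left(-179\right) = \left(-7 + i \sqrt{43}\right) + 583182 = 583175 + i \sqrt{43}$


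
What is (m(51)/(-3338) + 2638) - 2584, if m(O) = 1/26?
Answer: 4686551/86788 ≈ 54.000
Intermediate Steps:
m(O) = 1/26
(m(51)/(-3338) + 2638) - 2584 = ((1/26)/(-3338) + 2638) - 2584 = ((1/26)*(-1/3338) + 2638) - 2584 = (-1/86788 + 2638) - 2584 = 228946743/86788 - 2584 = 4686551/86788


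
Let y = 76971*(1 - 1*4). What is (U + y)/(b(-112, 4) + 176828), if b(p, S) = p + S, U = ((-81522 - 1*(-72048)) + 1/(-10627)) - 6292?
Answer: -1310728867/939001720 ≈ -1.3959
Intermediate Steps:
U = -167545283/10627 (U = ((-81522 + 72048) - 1/10627) - 6292 = (-9474 - 1/10627) - 6292 = -100680199/10627 - 6292 = -167545283/10627 ≈ -15766.)
b(p, S) = S + p
y = -230913 (y = 76971*(1 - 4) = 76971*(-3) = -230913)
(U + y)/(b(-112, 4) + 176828) = (-167545283/10627 - 230913)/((4 - 112) + 176828) = -2621457734/(10627*(-108 + 176828)) = -2621457734/10627/176720 = -2621457734/10627*1/176720 = -1310728867/939001720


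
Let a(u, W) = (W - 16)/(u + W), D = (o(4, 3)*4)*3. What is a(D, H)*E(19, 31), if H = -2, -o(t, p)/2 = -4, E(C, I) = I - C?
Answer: -108/47 ≈ -2.2979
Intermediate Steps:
o(t, p) = 8 (o(t, p) = -2*(-4) = 8)
D = 96 (D = (8*4)*3 = 32*3 = 96)
a(u, W) = (-16 + W)/(W + u)
a(D, H)*E(19, 31) = ((-16 - 2)/(-2 + 96))*(31 - 1*19) = (-18/94)*(31 - 19) = ((1/94)*(-18))*12 = -9/47*12 = -108/47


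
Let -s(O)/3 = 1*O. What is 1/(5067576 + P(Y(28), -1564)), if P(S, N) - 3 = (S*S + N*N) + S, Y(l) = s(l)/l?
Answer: 1/7513681 ≈ 1.3309e-7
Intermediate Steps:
s(O) = -3*O
Y(l) = -3 (Y(l) = (-3*l)/l = -3)
P(S, N) = 3 + S + N**2 + S**2 (P(S, N) = 3 + ((S*S + N*N) + S) = 3 + ((S**2 + N**2) + S) = 3 + ((N**2 + S**2) + S) = 3 + (S + N**2 + S**2) = 3 + S + N**2 + S**2)
1/(5067576 + P(Y(28), -1564)) = 1/(5067576 + (3 - 3 + (-1564)**2 + (-3)**2)) = 1/(5067576 + (3 - 3 + 2446096 + 9)) = 1/(5067576 + 2446105) = 1/7513681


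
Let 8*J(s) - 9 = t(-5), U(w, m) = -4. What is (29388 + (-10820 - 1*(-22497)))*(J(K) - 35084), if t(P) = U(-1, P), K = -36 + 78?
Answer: -11525590355/8 ≈ -1.4407e+9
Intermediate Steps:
K = 42
t(P) = -4
J(s) = 5/8 (J(s) = 9/8 + (1/8)*(-4) = 9/8 - 1/2 = 5/8)
(29388 + (-10820 - 1*(-22497)))*(J(K) - 35084) = (29388 + (-10820 - 1*(-22497)))*(5/8 - 35084) = (29388 + (-10820 + 22497))*(-280667/8) = (29388 + 11677)*(-280667/8) = 41065*(-280667/8) = -11525590355/8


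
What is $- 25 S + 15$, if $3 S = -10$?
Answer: $\frac{295}{3} \approx 98.333$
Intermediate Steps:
$S = - \frac{10}{3}$ ($S = \frac{1}{3} \left(-10\right) = - \frac{10}{3} \approx -3.3333$)
$- 25 S + 15 = \left(-25\right) \left(- \frac{10}{3}\right) + 15 = \frac{250}{3} + 15 = \frac{295}{3}$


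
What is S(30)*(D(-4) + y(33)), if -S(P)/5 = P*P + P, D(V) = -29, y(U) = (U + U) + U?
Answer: -325500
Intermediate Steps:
y(U) = 3*U (y(U) = 2*U + U = 3*U)
S(P) = -5*P - 5*P² (S(P) = -5*(P*P + P) = -5*(P² + P) = -5*(P + P²) = -5*P - 5*P²)
S(30)*(D(-4) + y(33)) = (-5*30*(1 + 30))*(-29 + 3*33) = (-5*30*31)*(-29 + 99) = -4650*70 = -325500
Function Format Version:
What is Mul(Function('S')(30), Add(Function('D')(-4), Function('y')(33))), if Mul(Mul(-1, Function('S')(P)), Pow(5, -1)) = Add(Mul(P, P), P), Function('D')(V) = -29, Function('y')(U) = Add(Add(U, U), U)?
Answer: -325500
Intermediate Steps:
Function('y')(U) = Mul(3, U) (Function('y')(U) = Add(Mul(2, U), U) = Mul(3, U))
Function('S')(P) = Add(Mul(-5, P), Mul(-5, Pow(P, 2))) (Function('S')(P) = Mul(-5, Add(Mul(P, P), P)) = Mul(-5, Add(Pow(P, 2), P)) = Mul(-5, Add(P, Pow(P, 2))) = Add(Mul(-5, P), Mul(-5, Pow(P, 2))))
Mul(Function('S')(30), Add(Function('D')(-4), Function('y')(33))) = Mul(Mul(-5, 30, Add(1, 30)), Add(-29, Mul(3, 33))) = Mul(Mul(-5, 30, 31), Add(-29, 99)) = Mul(-4650, 70) = -325500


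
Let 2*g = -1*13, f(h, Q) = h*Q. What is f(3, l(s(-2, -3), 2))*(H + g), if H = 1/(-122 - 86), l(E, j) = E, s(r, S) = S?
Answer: 12177/208 ≈ 58.543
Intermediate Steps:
f(h, Q) = Q*h
g = -13/2 (g = (-1*13)/2 = (1/2)*(-13) = -13/2 ≈ -6.5000)
H = -1/208 (H = 1/(-208) = -1/208 ≈ -0.0048077)
f(3, l(s(-2, -3), 2))*(H + g) = (-3*3)*(-1/208 - 13/2) = -9*(-1353/208) = 12177/208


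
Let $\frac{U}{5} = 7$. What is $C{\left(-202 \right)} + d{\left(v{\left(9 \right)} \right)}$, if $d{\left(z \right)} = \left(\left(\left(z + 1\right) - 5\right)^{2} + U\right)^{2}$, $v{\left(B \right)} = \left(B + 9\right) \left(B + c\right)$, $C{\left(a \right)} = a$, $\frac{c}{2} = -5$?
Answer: $269159$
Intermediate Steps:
$c = -10$ ($c = 2 \left(-5\right) = -10$)
$U = 35$ ($U = 5 \cdot 7 = 35$)
$v{\left(B \right)} = \left(-10 + B\right) \left(9 + B\right)$ ($v{\left(B \right)} = \left(B + 9\right) \left(B - 10\right) = \left(9 + B\right) \left(-10 + B\right) = \left(-10 + B\right) \left(9 + B\right)$)
$d{\left(z \right)} = \left(35 + \left(-4 + z\right)^{2}\right)^{2}$ ($d{\left(z \right)} = \left(\left(\left(z + 1\right) - 5\right)^{2} + 35\right)^{2} = \left(\left(\left(1 + z\right) - 5\right)^{2} + 35\right)^{2} = \left(\left(-4 + z\right)^{2} + 35\right)^{2} = \left(35 + \left(-4 + z\right)^{2}\right)^{2}$)
$C{\left(-202 \right)} + d{\left(v{\left(9 \right)} \right)} = -202 + \left(35 + \left(-4 - \left(99 - 81\right)\right)^{2}\right)^{2} = -202 + \left(35 + \left(-4 - 18\right)^{2}\right)^{2} = -202 + \left(35 + \left(-22\right)^{2}\right)^{2} = -202 + \left(35 + 484\right)^{2} = -202 + 519^{2} = -202 + 269361 = 269159$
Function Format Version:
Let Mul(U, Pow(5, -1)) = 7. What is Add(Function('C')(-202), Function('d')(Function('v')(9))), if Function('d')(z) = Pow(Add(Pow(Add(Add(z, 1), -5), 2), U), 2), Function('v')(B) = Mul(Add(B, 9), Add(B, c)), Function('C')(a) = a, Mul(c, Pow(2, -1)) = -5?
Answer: 269159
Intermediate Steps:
c = -10 (c = Mul(2, -5) = -10)
U = 35 (U = Mul(5, 7) = 35)
Function('v')(B) = Mul(Add(-10, B), Add(9, B)) (Function('v')(B) = Mul(Add(B, 9), Add(B, -10)) = Mul(Add(9, B), Add(-10, B)) = Mul(Add(-10, B), Add(9, B)))
Function('d')(z) = Pow(Add(35, Pow(Add(-4, z), 2)), 2) (Function('d')(z) = Pow(Add(Pow(Add(Add(z, 1), -5), 2), 35), 2) = Pow(Add(Pow(Add(Add(1, z), -5), 2), 35), 2) = Pow(Add(Pow(Add(-4, z), 2), 35), 2) = Pow(Add(35, Pow(Add(-4, z), 2)), 2))
Add(Function('C')(-202), Function('d')(Function('v')(9))) = Add(-202, Pow(Add(35, Pow(Add(-4, Add(-90, Pow(9, 2), Mul(-1, 9))), 2)), 2)) = Add(-202, Pow(Add(35, Pow(Add(-4, Add(-90, 81, -9)), 2)), 2)) = Add(-202, Pow(Add(35, Pow(Add(-4, -18), 2)), 2)) = Add(-202, Pow(Add(35, Pow(-22, 2)), 2)) = Add(-202, Pow(Add(35, 484), 2)) = Add(-202, Pow(519, 2)) = Add(-202, 269361) = 269159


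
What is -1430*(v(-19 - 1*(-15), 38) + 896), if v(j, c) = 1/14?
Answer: -8969675/7 ≈ -1.2814e+6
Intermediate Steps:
v(j, c) = 1/14
-1430*(v(-19 - 1*(-15), 38) + 896) = -1430*(1/14 + 896) = -1430*12545/14 = -8969675/7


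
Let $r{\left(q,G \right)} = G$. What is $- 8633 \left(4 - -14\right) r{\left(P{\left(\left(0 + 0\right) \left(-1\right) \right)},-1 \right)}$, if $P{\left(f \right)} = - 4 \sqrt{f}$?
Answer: $155394$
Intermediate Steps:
$- 8633 \left(4 - -14\right) r{\left(P{\left(\left(0 + 0\right) \left(-1\right) \right)},-1 \right)} = - 8633 \left(4 - -14\right) \left(-1\right) = - 8633 \left(4 + 14\right) \left(-1\right) = - 8633 \cdot 18 \left(-1\right) = \left(-8633\right) \left(-18\right) = 155394$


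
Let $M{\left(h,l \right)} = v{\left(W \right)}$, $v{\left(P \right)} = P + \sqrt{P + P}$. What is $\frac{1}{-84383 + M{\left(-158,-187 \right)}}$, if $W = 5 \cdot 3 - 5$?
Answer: $- \frac{84373}{7118803109} - \frac{2 \sqrt{5}}{7118803109} \approx -1.1853 \cdot 10^{-5}$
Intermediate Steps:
$W = 10$ ($W = 15 - 5 = 10$)
$v{\left(P \right)} = P + \sqrt{2} \sqrt{P}$ ($v{\left(P \right)} = P + \sqrt{2 P} = P + \sqrt{2} \sqrt{P}$)
$M{\left(h,l \right)} = 10 + 2 \sqrt{5}$ ($M{\left(h,l \right)} = 10 + \sqrt{2} \sqrt{10} = 10 + 2 \sqrt{5}$)
$\frac{1}{-84383 + M{\left(-158,-187 \right)}} = \frac{1}{-84383 + \left(10 + 2 \sqrt{5}\right)} = \frac{1}{-84373 + 2 \sqrt{5}}$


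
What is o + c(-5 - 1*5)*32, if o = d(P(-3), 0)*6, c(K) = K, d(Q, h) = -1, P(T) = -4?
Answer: -326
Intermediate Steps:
o = -6 (o = -1*6 = -6)
o + c(-5 - 1*5)*32 = -6 + (-5 - 1*5)*32 = -6 + (-5 - 5)*32 = -6 - 10*32 = -6 - 320 = -326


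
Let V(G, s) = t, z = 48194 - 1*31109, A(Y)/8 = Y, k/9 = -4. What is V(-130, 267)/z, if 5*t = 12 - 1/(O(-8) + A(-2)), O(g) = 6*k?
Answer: 557/3963720 ≈ 0.00014052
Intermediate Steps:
k = -36 (k = 9*(-4) = -36)
O(g) = -216 (O(g) = 6*(-36) = -216)
A(Y) = 8*Y
z = 17085 (z = 48194 - 31109 = 17085)
t = 557/232 (t = (12 - 1/(-216 + 8*(-2)))/5 = (12 - 1/(-216 - 16))/5 = (12 - 1/(-232))/5 = (12 - 1*(-1/232))/5 = (12 + 1/232)/5 = (⅕)*(2785/232) = 557/232 ≈ 2.4009)
V(G, s) = 557/232
V(-130, 267)/z = (557/232)/17085 = (557/232)*(1/17085) = 557/3963720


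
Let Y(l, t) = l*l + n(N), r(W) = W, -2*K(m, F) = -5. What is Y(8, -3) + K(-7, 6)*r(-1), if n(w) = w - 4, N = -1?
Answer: 113/2 ≈ 56.500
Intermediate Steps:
K(m, F) = 5/2 (K(m, F) = -½*(-5) = 5/2)
n(w) = -4 + w
Y(l, t) = -5 + l² (Y(l, t) = l*l + (-4 - 1) = l² - 5 = -5 + l²)
Y(8, -3) + K(-7, 6)*r(-1) = (-5 + 8²) + (5/2)*(-1) = (-5 + 64) - 5/2 = 59 - 5/2 = 113/2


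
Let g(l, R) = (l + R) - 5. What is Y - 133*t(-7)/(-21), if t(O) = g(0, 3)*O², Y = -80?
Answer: -2102/3 ≈ -700.67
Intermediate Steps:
g(l, R) = -5 + R + l (g(l, R) = (R + l) - 5 = -5 + R + l)
t(O) = -2*O² (t(O) = (-5 + 3 + 0)*O² = -2*O²)
Y - 133*t(-7)/(-21) = -80 - 133*(-2*(-7)²)/(-21) = -80 - 133*(-2*49)*(-1)/21 = -80 - (-13034)*(-1)/21 = -80 - 133*14/3 = -80 - 1862/3 = -2102/3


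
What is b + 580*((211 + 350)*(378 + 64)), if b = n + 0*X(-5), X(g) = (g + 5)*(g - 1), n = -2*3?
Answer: 143817954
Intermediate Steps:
n = -6
X(g) = (-1 + g)*(5 + g) (X(g) = (5 + g)*(-1 + g) = (-1 + g)*(5 + g))
b = -6 (b = -6 + 0*(-5 + (-5)**2 + 4*(-5)) = -6 + 0*(-5 + 25 - 20) = -6 + 0*0 = -6 + 0 = -6)
b + 580*((211 + 350)*(378 + 64)) = -6 + 580*((211 + 350)*(378 + 64)) = -6 + 580*(561*442) = -6 + 580*247962 = -6 + 143817960 = 143817954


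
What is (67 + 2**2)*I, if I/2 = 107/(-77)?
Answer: -15194/77 ≈ -197.32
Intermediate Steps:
I = -214/77 (I = 2*(107/(-77)) = 2*(107*(-1/77)) = 2*(-107/77) = -214/77 ≈ -2.7792)
(67 + 2**2)*I = (67 + 2**2)*(-214/77) = (67 + 4)*(-214/77) = 71*(-214/77) = -15194/77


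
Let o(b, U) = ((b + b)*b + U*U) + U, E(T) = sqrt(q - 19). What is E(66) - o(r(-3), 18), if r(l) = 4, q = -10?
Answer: -374 + I*sqrt(29) ≈ -374.0 + 5.3852*I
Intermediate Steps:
E(T) = I*sqrt(29) (E(T) = sqrt(-10 - 19) = sqrt(-29) = I*sqrt(29))
o(b, U) = U + U**2 + 2*b**2 (o(b, U) = ((2*b)*b + U**2) + U = (2*b**2 + U**2) + U = (U**2 + 2*b**2) + U = U + U**2 + 2*b**2)
E(66) - o(r(-3), 18) = I*sqrt(29) - (18 + 18**2 + 2*4**2) = I*sqrt(29) - (18 + 324 + 2*16) = I*sqrt(29) - (18 + 324 + 32) = I*sqrt(29) - 1*374 = I*sqrt(29) - 374 = -374 + I*sqrt(29)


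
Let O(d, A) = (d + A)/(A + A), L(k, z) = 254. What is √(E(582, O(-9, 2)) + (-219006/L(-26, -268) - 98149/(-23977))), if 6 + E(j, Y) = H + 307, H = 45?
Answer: I*√4748773824632746/3045079 ≈ 22.63*I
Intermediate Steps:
O(d, A) = (A + d)/(2*A) (O(d, A) = (A + d)/((2*A)) = (A + d)*(1/(2*A)) = (A + d)/(2*A))
E(j, Y) = 346 (E(j, Y) = -6 + (45 + 307) = -6 + 352 = 346)
√(E(582, O(-9, 2)) + (-219006/L(-26, -268) - 98149/(-23977))) = √(346 + (-219006/254 - 98149/(-23977))) = √(346 + (-219006*1/254 - 98149*(-1/23977))) = √(346 + (-109503/127 + 98149/23977)) = √(346 - 2613088508/3045079) = √(-1559491174/3045079) = I*√4748773824632746/3045079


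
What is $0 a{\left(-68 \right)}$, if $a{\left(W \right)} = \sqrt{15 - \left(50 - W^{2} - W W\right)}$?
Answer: $0$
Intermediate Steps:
$a{\left(W \right)} = \sqrt{-35 + 2 W^{2}}$ ($a{\left(W \right)} = \sqrt{15 + \left(\left(W^{2} + W^{2}\right) - 50\right)} = \sqrt{15 + \left(2 W^{2} - 50\right)} = \sqrt{15 + \left(-50 + 2 W^{2}\right)} = \sqrt{-35 + 2 W^{2}}$)
$0 a{\left(-68 \right)} = 0 \sqrt{-35 + 2 \left(-68\right)^{2}} = 0 \sqrt{-35 + 2 \cdot 4624} = 0 \sqrt{-35 + 9248} = 0 \sqrt{9213} = 0$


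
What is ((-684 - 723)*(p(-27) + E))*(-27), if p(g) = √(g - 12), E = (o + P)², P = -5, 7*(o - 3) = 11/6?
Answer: 3213387/28 + 37989*I*√39 ≈ 1.1476e+5 + 2.3724e+5*I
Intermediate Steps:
o = 137/42 (o = 3 + (11/6)/7 = 3 + (11*(⅙))/7 = 3 + (⅐)*(11/6) = 3 + 11/42 = 137/42 ≈ 3.2619)
E = 5329/1764 (E = (137/42 - 5)² = (-73/42)² = 5329/1764 ≈ 3.0210)
p(g) = √(-12 + g)
((-684 - 723)*(p(-27) + E))*(-27) = ((-684 - 723)*(√(-12 - 27) + 5329/1764))*(-27) = -1407*(√(-39) + 5329/1764)*(-27) = -1407*(I*√39 + 5329/1764)*(-27) = -1407*(5329/1764 + I*√39)*(-27) = (-357043/84 - 1407*I*√39)*(-27) = 3213387/28 + 37989*I*√39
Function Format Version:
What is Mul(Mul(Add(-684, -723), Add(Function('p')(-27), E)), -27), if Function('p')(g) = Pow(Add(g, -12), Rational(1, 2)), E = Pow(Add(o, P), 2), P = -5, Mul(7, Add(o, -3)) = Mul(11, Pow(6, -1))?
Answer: Add(Rational(3213387, 28), Mul(37989, I, Pow(39, Rational(1, 2)))) ≈ Add(1.1476e+5, Mul(2.3724e+5, I))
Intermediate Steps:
o = Rational(137, 42) (o = Add(3, Mul(Rational(1, 7), Mul(11, Pow(6, -1)))) = Add(3, Mul(Rational(1, 7), Mul(11, Rational(1, 6)))) = Add(3, Mul(Rational(1, 7), Rational(11, 6))) = Add(3, Rational(11, 42)) = Rational(137, 42) ≈ 3.2619)
E = Rational(5329, 1764) (E = Pow(Add(Rational(137, 42), -5), 2) = Pow(Rational(-73, 42), 2) = Rational(5329, 1764) ≈ 3.0210)
Function('p')(g) = Pow(Add(-12, g), Rational(1, 2))
Mul(Mul(Add(-684, -723), Add(Function('p')(-27), E)), -27) = Mul(Mul(Add(-684, -723), Add(Pow(Add(-12, -27), Rational(1, 2)), Rational(5329, 1764))), -27) = Mul(Mul(-1407, Add(Pow(-39, Rational(1, 2)), Rational(5329, 1764))), -27) = Mul(Mul(-1407, Add(Mul(I, Pow(39, Rational(1, 2))), Rational(5329, 1764))), -27) = Mul(Mul(-1407, Add(Rational(5329, 1764), Mul(I, Pow(39, Rational(1, 2))))), -27) = Mul(Add(Rational(-357043, 84), Mul(-1407, I, Pow(39, Rational(1, 2)))), -27) = Add(Rational(3213387, 28), Mul(37989, I, Pow(39, Rational(1, 2))))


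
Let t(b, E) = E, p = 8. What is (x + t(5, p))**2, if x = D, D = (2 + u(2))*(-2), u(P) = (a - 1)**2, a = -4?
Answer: 2116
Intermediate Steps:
u(P) = 25 (u(P) = (-4 - 1)**2 = (-5)**2 = 25)
D = -54 (D = (2 + 25)*(-2) = 27*(-2) = -54)
x = -54
(x + t(5, p))**2 = (-54 + 8)**2 = (-46)**2 = 2116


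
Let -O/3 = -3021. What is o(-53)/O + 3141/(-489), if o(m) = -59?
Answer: -9498578/1477269 ≈ -6.4298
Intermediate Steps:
O = 9063 (O = -3*(-3021) = 9063)
o(-53)/O + 3141/(-489) = -59/9063 + 3141/(-489) = -59*1/9063 + 3141*(-1/489) = -59/9063 - 1047/163 = -9498578/1477269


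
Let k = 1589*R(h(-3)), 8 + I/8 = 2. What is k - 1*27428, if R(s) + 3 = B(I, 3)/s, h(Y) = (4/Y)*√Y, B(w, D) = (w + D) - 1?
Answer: -32195 - 36547*I*√3/2 ≈ -32195.0 - 31651.0*I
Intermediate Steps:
I = -48 (I = -64 + 8*2 = -64 + 16 = -48)
B(w, D) = -1 + D + w (B(w, D) = (D + w) - 1 = -1 + D + w)
h(Y) = 4/√Y
R(s) = -3 - 46/s (R(s) = -3 + (-1 + 3 - 48)/s = -3 - 46/s)
k = -4767 - 36547*I*√3/2 (k = 1589*(-3 - 46*I*√3/4) = 1589*(-3 - 23*I*√3/2) = -4767 - 36547*I*√3/2 ≈ -4767.0 - 31651.0*I)
k - 1*27428 = (-4767 - 36547*I*√3/2) - 1*27428 = (-4767 - 36547*I*√3/2) - 27428 = -32195 - 36547*I*√3/2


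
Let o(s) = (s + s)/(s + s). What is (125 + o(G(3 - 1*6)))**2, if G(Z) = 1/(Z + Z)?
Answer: 15876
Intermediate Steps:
G(Z) = 1/(2*Z)
o(s) = 1 (o(s) = (2*s)/((2*s)) = (2*s)*(1/(2*s)) = 1)
(125 + o(G(3 - 1*6)))**2 = (125 + 1)**2 = 126**2 = 15876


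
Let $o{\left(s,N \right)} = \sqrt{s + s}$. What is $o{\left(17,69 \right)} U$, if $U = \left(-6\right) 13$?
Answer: $- 78 \sqrt{34} \approx -454.81$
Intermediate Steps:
$o{\left(s,N \right)} = \sqrt{2} \sqrt{s}$ ($o{\left(s,N \right)} = \sqrt{2 s} = \sqrt{2} \sqrt{s}$)
$U = -78$
$o{\left(17,69 \right)} U = \sqrt{2} \sqrt{17} \left(-78\right) = \sqrt{34} \left(-78\right) = - 78 \sqrt{34}$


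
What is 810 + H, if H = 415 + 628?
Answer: 1853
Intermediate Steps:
H = 1043
810 + H = 810 + 1043 = 1853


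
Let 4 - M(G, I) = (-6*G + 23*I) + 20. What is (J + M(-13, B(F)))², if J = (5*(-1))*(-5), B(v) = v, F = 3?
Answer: 19044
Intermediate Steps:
M(G, I) = -16 - 23*I + 6*G (M(G, I) = 4 - ((-6*G + 23*I) + 20) = 4 - (20 - 6*G + 23*I) = 4 + (-20 - 23*I + 6*G) = -16 - 23*I + 6*G)
J = 25 (J = -5*(-5) = 25)
(J + M(-13, B(F)))² = (25 + (-16 - 23*3 + 6*(-13)))² = (25 + (-16 - 69 - 78))² = (25 - 163)² = (-138)² = 19044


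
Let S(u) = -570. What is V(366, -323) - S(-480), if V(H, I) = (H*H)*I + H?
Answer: -43266852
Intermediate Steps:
V(H, I) = H + I*H² (V(H, I) = H²*I + H = I*H² + H = H + I*H²)
V(366, -323) - S(-480) = 366*(1 + 366*(-323)) - 1*(-570) = 366*(1 - 118218) + 570 = 366*(-118217) + 570 = -43267422 + 570 = -43266852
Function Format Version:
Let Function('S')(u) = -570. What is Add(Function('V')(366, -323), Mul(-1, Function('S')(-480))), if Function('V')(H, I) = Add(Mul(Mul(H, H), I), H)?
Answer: -43266852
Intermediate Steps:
Function('V')(H, I) = Add(H, Mul(I, Pow(H, 2))) (Function('V')(H, I) = Add(Mul(Pow(H, 2), I), H) = Add(Mul(I, Pow(H, 2)), H) = Add(H, Mul(I, Pow(H, 2))))
Add(Function('V')(366, -323), Mul(-1, Function('S')(-480))) = Add(Mul(366, Add(1, Mul(366, -323))), Mul(-1, -570)) = Add(Mul(366, Add(1, -118218)), 570) = Add(Mul(366, -118217), 570) = Add(-43267422, 570) = -43266852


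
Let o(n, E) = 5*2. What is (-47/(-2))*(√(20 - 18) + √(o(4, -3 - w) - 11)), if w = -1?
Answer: 47*I/2 + 47*√2/2 ≈ 33.234 + 23.5*I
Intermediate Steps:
o(n, E) = 10
(-47/(-2))*(√(20 - 18) + √(o(4, -3 - w) - 11)) = (-47/(-2))*(√(20 - 18) + √(10 - 11)) = (-47*(-½))*(√2 + √(-1)) = 47*(√2 + I)/2 = 47*(I + √2)/2 = 47*I/2 + 47*√2/2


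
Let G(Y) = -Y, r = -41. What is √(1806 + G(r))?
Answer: √1847 ≈ 42.977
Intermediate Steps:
√(1806 + G(r)) = √(1806 - 1*(-41)) = √(1806 + 41) = √1847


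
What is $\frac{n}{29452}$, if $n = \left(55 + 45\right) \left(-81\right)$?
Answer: $- \frac{2025}{7363} \approx -0.27502$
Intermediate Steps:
$n = -8100$ ($n = 100 \left(-81\right) = -8100$)
$\frac{n}{29452} = - \frac{8100}{29452} = \left(-8100\right) \frac{1}{29452} = - \frac{2025}{7363}$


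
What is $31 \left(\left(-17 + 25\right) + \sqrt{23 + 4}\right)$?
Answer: $248 + 93 \sqrt{3} \approx 409.08$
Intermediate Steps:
$31 \left(\left(-17 + 25\right) + \sqrt{23 + 4}\right) = 31 \left(8 + \sqrt{27}\right) = 31 \left(8 + 3 \sqrt{3}\right) = 248 + 93 \sqrt{3}$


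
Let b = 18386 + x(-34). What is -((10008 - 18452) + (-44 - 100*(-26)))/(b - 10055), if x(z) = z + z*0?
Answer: 5888/8297 ≈ 0.70965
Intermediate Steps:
x(z) = z (x(z) = z + 0 = z)
b = 18352 (b = 18386 - 34 = 18352)
-((10008 - 18452) + (-44 - 100*(-26)))/(b - 10055) = -((10008 - 18452) + (-44 - 100*(-26)))/(18352 - 10055) = -(-8444 + (-44 + 2600))/8297 = -(-8444 + 2556)/8297 = -(-5888)/8297 = -1*(-5888/8297) = 5888/8297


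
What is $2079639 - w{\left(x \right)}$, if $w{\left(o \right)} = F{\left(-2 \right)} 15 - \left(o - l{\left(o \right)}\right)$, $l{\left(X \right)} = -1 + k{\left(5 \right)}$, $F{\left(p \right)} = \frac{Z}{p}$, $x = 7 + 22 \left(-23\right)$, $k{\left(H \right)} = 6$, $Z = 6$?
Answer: $2079180$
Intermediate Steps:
$x = -499$ ($x = 7 - 506 = -499$)
$F{\left(p \right)} = \frac{6}{p}$
$l{\left(X \right)} = 5$ ($l{\left(X \right)} = -1 + 6 = 5$)
$w{\left(o \right)} = -40 - o$ ($w{\left(o \right)} = \frac{6}{-2} \cdot 15 - \left(-5 + o\right) = 6 \left(- \frac{1}{2}\right) 15 - \left(-5 + o\right) = \left(-3\right) 15 - \left(-5 + o\right) = -45 - \left(-5 + o\right) = -40 - o$)
$2079639 - w{\left(x \right)} = 2079639 - \left(-40 - -499\right) = 2079639 - \left(-40 + 499\right) = 2079639 - 459 = 2079180$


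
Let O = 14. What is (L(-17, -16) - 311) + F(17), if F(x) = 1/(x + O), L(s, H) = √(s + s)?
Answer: -9640/31 + I*√34 ≈ -310.97 + 5.831*I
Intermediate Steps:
L(s, H) = √2*√s (L(s, H) = √(2*s) = √2*√s)
F(x) = 1/(14 + x) (F(x) = 1/(x + 14) = 1/(14 + x))
(L(-17, -16) - 311) + F(17) = (√2*√(-17) - 311) + 1/(14 + 17) = (√2*(I*√17) - 311) + 1/31 = (I*√34 - 311) + 1/31 = (-311 + I*√34) + 1/31 = -9640/31 + I*√34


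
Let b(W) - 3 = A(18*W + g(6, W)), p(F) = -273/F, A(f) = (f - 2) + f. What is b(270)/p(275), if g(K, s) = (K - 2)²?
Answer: -894025/91 ≈ -9824.5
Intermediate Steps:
g(K, s) = (-2 + K)²
A(f) = -2 + 2*f (A(f) = (-2 + f) + f = -2 + 2*f)
b(W) = 33 + 36*W (b(W) = 3 + (-2 + 2*(18*W + (-2 + 6)²)) = 3 + (-2 + 2*(18*W + 4²)) = 3 + (-2 + 2*(18*W + 16)) = 3 + (-2 + 2*(16 + 18*W)) = 3 + (-2 + (32 + 36*W)) = 3 + (30 + 36*W) = 33 + 36*W)
b(270)/p(275) = (33 + 36*270)/((-273/275)) = (33 + 9720)/((-273*1/275)) = 9753/(-273/275) = 9753*(-275/273) = -894025/91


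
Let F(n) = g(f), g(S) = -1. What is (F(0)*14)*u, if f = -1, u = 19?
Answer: -266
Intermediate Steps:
F(n) = -1
(F(0)*14)*u = -1*14*19 = -14*19 = -266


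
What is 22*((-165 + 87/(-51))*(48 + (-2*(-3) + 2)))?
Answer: -3491488/17 ≈ -2.0538e+5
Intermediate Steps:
22*((-165 + 87/(-51))*(48 + (-2*(-3) + 2))) = 22*((-165 + 87*(-1/51))*(48 + (-2*(-3) + 2))) = 22*((-165 - 29/17)*(48 + (6 + 2))) = 22*(-2834*(48 + 8)/17) = 22*(-2834/17*56) = 22*(-158704/17) = -3491488/17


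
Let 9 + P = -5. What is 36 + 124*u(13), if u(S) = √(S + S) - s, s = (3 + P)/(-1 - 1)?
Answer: -646 + 124*√26 ≈ -13.722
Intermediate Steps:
P = -14 (P = -9 - 5 = -14)
s = 11/2 (s = (3 - 14)/(-1 - 1) = -11/(-2) = -11*(-½) = 11/2 ≈ 5.5000)
u(S) = -11/2 + √2*√S (u(S) = √(S + S) - 1*11/2 = √(2*S) - 11/2 = √2*√S - 11/2 = -11/2 + √2*√S)
36 + 124*u(13) = 36 + 124*(-11/2 + √2*√13) = 36 + 124*(-11/2 + √26) = 36 + (-682 + 124*√26) = -646 + 124*√26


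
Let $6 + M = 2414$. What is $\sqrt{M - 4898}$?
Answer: $i \sqrt{2490} \approx 49.9 i$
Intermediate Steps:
$M = 2408$ ($M = -6 + 2414 = 2408$)
$\sqrt{M - 4898} = \sqrt{2408 - 4898} = \sqrt{-2490} = i \sqrt{2490}$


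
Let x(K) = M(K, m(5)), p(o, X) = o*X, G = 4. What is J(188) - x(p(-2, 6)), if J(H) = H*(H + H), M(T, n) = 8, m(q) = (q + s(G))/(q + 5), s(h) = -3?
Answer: 70680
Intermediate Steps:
m(q) = (-3 + q)/(5 + q) (m(q) = (q - 3)/(q + 5) = (-3 + q)/(5 + q))
p(o, X) = X*o
x(K) = 8
J(H) = 2*H**2 (J(H) = H*(2*H) = 2*H**2)
J(188) - x(p(-2, 6)) = 2*188**2 - 1*8 = 2*35344 - 8 = 70688 - 8 = 70680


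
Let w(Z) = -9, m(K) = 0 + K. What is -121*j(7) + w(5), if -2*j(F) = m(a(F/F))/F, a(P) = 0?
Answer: -9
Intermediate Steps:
m(K) = K
j(F) = 0 (j(F) = -0/F = -½*0 = 0)
-121*j(7) + w(5) = -121*0 - 9 = 0 - 9 = -9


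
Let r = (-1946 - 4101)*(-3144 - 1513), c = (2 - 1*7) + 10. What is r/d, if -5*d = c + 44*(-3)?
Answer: 140804395/127 ≈ 1.1087e+6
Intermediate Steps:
c = 5 (c = (2 - 7) + 10 = -5 + 10 = 5)
r = 28160879 (r = -6047*(-4657) = 28160879)
d = 127/5 (d = -(5 + 44*(-3))/5 = -(5 - 132)/5 = -⅕*(-127) = 127/5 ≈ 25.400)
r/d = 28160879/(127/5) = 28160879*(5/127) = 140804395/127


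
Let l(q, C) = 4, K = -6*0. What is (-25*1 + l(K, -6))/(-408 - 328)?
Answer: 21/736 ≈ 0.028533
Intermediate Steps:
K = 0
(-25*1 + l(K, -6))/(-408 - 328) = (-25*1 + 4)/(-408 - 328) = (-25 + 4)/(-736) = -21*(-1/736) = 21/736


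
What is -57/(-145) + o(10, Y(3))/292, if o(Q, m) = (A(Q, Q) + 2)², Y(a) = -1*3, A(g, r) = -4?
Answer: 4306/10585 ≈ 0.40680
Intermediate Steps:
Y(a) = -3
o(Q, m) = 4 (o(Q, m) = (-4 + 2)² = (-2)² = 4)
-57/(-145) + o(10, Y(3))/292 = -57/(-145) + 4/292 = -57*(-1/145) + 4*(1/292) = 57/145 + 1/73 = 4306/10585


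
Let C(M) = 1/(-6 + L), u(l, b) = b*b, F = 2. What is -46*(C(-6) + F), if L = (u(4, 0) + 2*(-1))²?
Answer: -69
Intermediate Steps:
u(l, b) = b²
L = 4 (L = (0² + 2*(-1))² = (0 - 2)² = (-2)² = 4)
C(M) = -½ (C(M) = 1/(-6 + 4) = 1/(-2) = -½)
-46*(C(-6) + F) = -46*(-½ + 2) = -46*3/2 = -69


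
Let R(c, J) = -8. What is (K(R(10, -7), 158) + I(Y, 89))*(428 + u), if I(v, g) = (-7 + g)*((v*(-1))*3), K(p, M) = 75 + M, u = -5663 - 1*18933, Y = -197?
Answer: -1176860760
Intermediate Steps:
u = -24596 (u = -5663 - 18933 = -24596)
I(v, g) = -3*v*(-7 + g) (I(v, g) = (-7 + g)*(-v*3) = (-7 + g)*(-3*v) = -3*v*(-7 + g))
(K(R(10, -7), 158) + I(Y, 89))*(428 + u) = ((75 + 158) + 3*(-197)*(7 - 1*89))*(428 - 24596) = (233 + 3*(-197)*(7 - 89))*(-24168) = (233 + 3*(-197)*(-82))*(-24168) = (233 + 48462)*(-24168) = 48695*(-24168) = -1176860760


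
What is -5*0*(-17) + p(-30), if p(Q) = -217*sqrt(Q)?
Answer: -217*I*sqrt(30) ≈ -1188.6*I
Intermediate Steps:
-5*0*(-17) + p(-30) = -5*0*(-17) - 217*I*sqrt(30) = 0*(-17) - 217*I*sqrt(30) = 0 - 217*I*sqrt(30) = -217*I*sqrt(30)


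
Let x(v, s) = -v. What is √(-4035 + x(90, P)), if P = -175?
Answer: 5*I*√165 ≈ 64.226*I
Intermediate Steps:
√(-4035 + x(90, P)) = √(-4035 - 1*90) = √(-4035 - 90) = √(-4125) = 5*I*√165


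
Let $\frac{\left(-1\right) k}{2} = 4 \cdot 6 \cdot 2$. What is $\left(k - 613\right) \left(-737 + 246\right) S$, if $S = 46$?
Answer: $16013474$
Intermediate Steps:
$k = -96$ ($k = - 2 \cdot 4 \cdot 6 \cdot 2 = - 2 \cdot 24 \cdot 2 = \left(-2\right) 48 = -96$)
$\left(k - 613\right) \left(-737 + 246\right) S = \left(-96 - 613\right) \left(-737 + 246\right) 46 = \left(-709\right) \left(-491\right) 46 = 348119 \cdot 46 = 16013474$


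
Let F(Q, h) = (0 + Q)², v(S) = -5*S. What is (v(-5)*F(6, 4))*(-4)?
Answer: -3600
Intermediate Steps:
F(Q, h) = Q²
(v(-5)*F(6, 4))*(-4) = (-5*(-5)*6²)*(-4) = (25*36)*(-4) = 900*(-4) = -3600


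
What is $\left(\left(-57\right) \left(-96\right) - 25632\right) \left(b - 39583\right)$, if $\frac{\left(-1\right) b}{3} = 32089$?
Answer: $2738736000$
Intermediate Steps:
$b = -96267$ ($b = \left(-3\right) 32089 = -96267$)
$\left(\left(-57\right) \left(-96\right) - 25632\right) \left(b - 39583\right) = \left(\left(-57\right) \left(-96\right) - 25632\right) \left(-96267 - 39583\right) = \left(5472 - 25632\right) \left(-135850\right) = \left(-20160\right) \left(-135850\right) = 2738736000$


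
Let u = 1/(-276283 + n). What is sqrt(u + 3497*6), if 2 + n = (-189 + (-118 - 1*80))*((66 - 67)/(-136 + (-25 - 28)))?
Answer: 15*sqrt(784809070584657)/2901014 ≈ 144.85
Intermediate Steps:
n = -85/21 (n = -2 + (-189 + (-118 - 1*80))*((66 - 67)/(-136 + (-25 - 28))) = -2 + (-189 + (-118 - 80))*(-1/(-136 - 53)) = -2 + (-189 - 198)*(-1/(-189)) = -2 - (-387)*(-1)/189 = -2 - 387*1/189 = -2 - 43/21 = -85/21 ≈ -4.0476)
u = -21/5802028 (u = 1/(-276283 - 85/21) = 1/(-5802028/21) = -21/5802028 ≈ -3.6194e-6)
sqrt(u + 3497*6) = sqrt(-21/5802028 + 3497*6) = sqrt(-21/5802028 + 20982) = sqrt(121738151475/5802028) = 15*sqrt(784809070584657)/2901014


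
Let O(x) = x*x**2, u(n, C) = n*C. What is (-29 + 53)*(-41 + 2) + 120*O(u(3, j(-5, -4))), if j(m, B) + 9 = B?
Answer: -7119216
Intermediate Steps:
j(m, B) = -9 + B
u(n, C) = C*n
O(x) = x**3
(-29 + 53)*(-41 + 2) + 120*O(u(3, j(-5, -4))) = (-29 + 53)*(-41 + 2) + 120*((-9 - 4)*3)**3 = 24*(-39) + 120*(-13*3)**3 = -936 + 120*(-39)**3 = -936 + 120*(-59319) = -936 - 7118280 = -7119216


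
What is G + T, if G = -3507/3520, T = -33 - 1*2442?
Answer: -8715507/3520 ≈ -2476.0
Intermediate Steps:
T = -2475 (T = -33 - 2442 = -2475)
G = -3507/3520 (G = -3507*1/3520 = -3507/3520 ≈ -0.99631)
G + T = -3507/3520 - 2475 = -8715507/3520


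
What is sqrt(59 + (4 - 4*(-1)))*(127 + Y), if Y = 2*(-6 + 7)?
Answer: 129*sqrt(67) ≈ 1055.9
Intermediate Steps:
Y = 2 (Y = 2*1 = 2)
sqrt(59 + (4 - 4*(-1)))*(127 + Y) = sqrt(59 + (4 - 4*(-1)))*(127 + 2) = sqrt(59 + (4 + 4))*129 = sqrt(59 + 8)*129 = sqrt(67)*129 = 129*sqrt(67)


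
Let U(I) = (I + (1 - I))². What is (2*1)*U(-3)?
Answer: 2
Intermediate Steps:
U(I) = 1 (U(I) = 1² = 1)
(2*1)*U(-3) = (2*1)*1 = 2*1 = 2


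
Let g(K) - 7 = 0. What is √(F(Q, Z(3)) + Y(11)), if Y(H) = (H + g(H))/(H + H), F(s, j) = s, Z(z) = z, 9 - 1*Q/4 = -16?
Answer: √12199/11 ≈ 10.041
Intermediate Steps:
Q = 100 (Q = 36 - 4*(-16) = 36 + 64 = 100)
g(K) = 7 (g(K) = 7 + 0 = 7)
Y(H) = (7 + H)/(2*H) (Y(H) = (H + 7)/(H + H) = (7 + H)/((2*H)) = (7 + H)*(1/(2*H)) = (7 + H)/(2*H))
√(F(Q, Z(3)) + Y(11)) = √(100 + (½)*(7 + 11)/11) = √(100 + (½)*(1/11)*18) = √(100 + 9/11) = √(1109/11) = √12199/11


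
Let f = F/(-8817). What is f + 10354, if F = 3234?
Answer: 30429328/2939 ≈ 10354.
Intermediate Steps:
f = -1078/2939 (f = 3234/(-8817) = 3234*(-1/8817) = -1078/2939 ≈ -0.36679)
f + 10354 = -1078/2939 + 10354 = 30429328/2939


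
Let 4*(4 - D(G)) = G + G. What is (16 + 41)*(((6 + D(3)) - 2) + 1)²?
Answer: 12825/4 ≈ 3206.3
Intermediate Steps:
D(G) = 4 - G/2 (D(G) = 4 - (G + G)/4 = 4 - G/2)
(16 + 41)*(((6 + D(3)) - 2) + 1)² = (16 + 41)*(((6 + (4 - ½*3)) - 2) + 1)² = 57*(((6 + (4 - 3/2)) - 2) + 1)² = 57*(((6 + 5/2) - 2) + 1)² = 57*((17/2 - 2) + 1)² = 57*(13/2 + 1)² = 57*(15/2)² = 57*(225/4) = 12825/4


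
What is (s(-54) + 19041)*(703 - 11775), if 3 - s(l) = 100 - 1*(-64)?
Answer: -209039360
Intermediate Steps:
s(l) = -161 (s(l) = 3 - (100 - 1*(-64)) = 3 - (100 + 64) = 3 - 1*164 = 3 - 164 = -161)
(s(-54) + 19041)*(703 - 11775) = (-161 + 19041)*(703 - 11775) = 18880*(-11072) = -209039360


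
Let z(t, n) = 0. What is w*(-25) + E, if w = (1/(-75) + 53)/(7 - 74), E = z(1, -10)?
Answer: 3974/201 ≈ 19.771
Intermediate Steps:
E = 0
w = -3974/5025 (w = (-1/75 + 53)/(-67) = (3974/75)*(-1/67) = -3974/5025 ≈ -0.79085)
w*(-25) + E = -3974/5025*(-25) + 0 = 3974/201 + 0 = 3974/201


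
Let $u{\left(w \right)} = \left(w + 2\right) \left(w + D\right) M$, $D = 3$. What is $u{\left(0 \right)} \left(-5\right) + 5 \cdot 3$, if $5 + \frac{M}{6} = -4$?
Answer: $1635$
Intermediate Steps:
$M = -54$ ($M = -30 + 6 \left(-4\right) = -30 - 24 = -54$)
$u{\left(w \right)} = - 54 \left(2 + w\right) \left(3 + w\right)$ ($u{\left(w \right)} = \left(w + 2\right) \left(w + 3\right) \left(-54\right) = \left(2 + w\right) \left(3 + w\right) \left(-54\right) = - 54 \left(2 + w\right) \left(3 + w\right)$)
$u{\left(0 \right)} \left(-5\right) + 5 \cdot 3 = \left(-324 - 0 - 54 \cdot 0^{2}\right) \left(-5\right) + 5 \cdot 3 = \left(-324 + 0 - 0\right) \left(-5\right) + 15 = \left(-324 + 0 + 0\right) \left(-5\right) + 15 = \left(-324\right) \left(-5\right) + 15 = 1620 + 15 = 1635$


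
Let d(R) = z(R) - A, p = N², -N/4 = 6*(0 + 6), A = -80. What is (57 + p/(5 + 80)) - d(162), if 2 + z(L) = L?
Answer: 5181/85 ≈ 60.953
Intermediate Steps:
z(L) = -2 + L
N = -144 (N = -24*(0 + 6) = -24*6 = -4*36 = -144)
p = 20736 (p = (-144)² = 20736)
d(R) = 78 + R (d(R) = (-2 + R) - 1*(-80) = (-2 + R) + 80 = 78 + R)
(57 + p/(5 + 80)) - d(162) = (57 + 20736/(5 + 80)) - (78 + 162) = (57 + 20736/85) - 1*240 = (57 + (1/85)*20736) - 240 = (57 + 20736/85) - 240 = 25581/85 - 240 = 5181/85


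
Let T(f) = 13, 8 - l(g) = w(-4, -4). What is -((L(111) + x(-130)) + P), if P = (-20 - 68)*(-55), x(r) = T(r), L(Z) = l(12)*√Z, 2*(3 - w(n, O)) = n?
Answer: -4853 - 3*√111 ≈ -4884.6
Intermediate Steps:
w(n, O) = 3 - n/2
l(g) = 3 (l(g) = 8 - (3 - ½*(-4)) = 8 - (3 + 2) = 8 - 1*5 = 8 - 5 = 3)
L(Z) = 3*√Z
x(r) = 13
P = 4840 (P = -88*(-55) = 4840)
-((L(111) + x(-130)) + P) = -((3*√111 + 13) + 4840) = -((13 + 3*√111) + 4840) = -(4853 + 3*√111) = -4853 - 3*√111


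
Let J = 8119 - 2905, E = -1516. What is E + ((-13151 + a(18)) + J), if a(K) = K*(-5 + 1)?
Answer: -9525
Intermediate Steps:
a(K) = -4*K (a(K) = K*(-4) = -4*K)
J = 5214
E + ((-13151 + a(18)) + J) = -1516 + ((-13151 - 4*18) + 5214) = -1516 + ((-13151 - 72) + 5214) = -1516 + (-13223 + 5214) = -1516 - 8009 = -9525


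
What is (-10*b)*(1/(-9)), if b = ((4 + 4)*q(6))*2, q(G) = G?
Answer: 320/3 ≈ 106.67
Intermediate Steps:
b = 96 (b = ((4 + 4)*6)*2 = (8*6)*2 = 48*2 = 96)
(-10*b)*(1/(-9)) = (-10*96)*(1/(-9)) = -960*(-1)/9 = -960*(-⅑) = 320/3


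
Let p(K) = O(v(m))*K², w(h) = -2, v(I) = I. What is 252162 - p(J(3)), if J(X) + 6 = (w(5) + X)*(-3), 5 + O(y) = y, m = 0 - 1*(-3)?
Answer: 252324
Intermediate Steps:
m = 3 (m = 0 + 3 = 3)
O(y) = -5 + y
J(X) = -3*X (J(X) = -6 + (-2 + X)*(-3) = -6 + (6 - 3*X) = -3*X)
p(K) = -2*K² (p(K) = (-5 + 3)*K² = -2*K²)
252162 - p(J(3)) = 252162 - (-2)*(-3*3)² = 252162 - (-2)*(-9)² = 252162 - (-2)*81 = 252162 - 1*(-162) = 252162 + 162 = 252324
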